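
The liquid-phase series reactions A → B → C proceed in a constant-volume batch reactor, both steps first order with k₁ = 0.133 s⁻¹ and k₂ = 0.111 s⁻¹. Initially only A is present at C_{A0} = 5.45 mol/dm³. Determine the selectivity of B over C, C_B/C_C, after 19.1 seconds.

For first-order series with pure A initially, C_B(t) = k₁C_{A0}/(k₂−k₁)·(e^(−k₁t) − e^(−k₂t)).
e^(−k₁t) = e^(−0.133×19.1) = e^(−2.540) = 0.07884; e^(−k₂t) = e^(−2.120) = 0.1200.
C_B = 0.133×5.45/(0.111−0.133) × (0.07884−0.1200) = (-32.95)×(-0.04118) = 1.357 mol/dm³.
C_A = C_{A0}e^(−k₁t) = 0.4297 mol/dm³, so C_C = C_{A0}−C_A−C_B = 3.664 mol/dm³; C_B/C_C = 0.370.

0.370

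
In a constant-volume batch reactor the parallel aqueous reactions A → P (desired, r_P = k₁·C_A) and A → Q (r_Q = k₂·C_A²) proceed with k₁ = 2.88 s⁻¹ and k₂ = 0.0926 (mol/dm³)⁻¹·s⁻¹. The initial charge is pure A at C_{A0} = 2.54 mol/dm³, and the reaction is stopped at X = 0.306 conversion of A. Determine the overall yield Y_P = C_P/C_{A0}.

0.286

C_A = C_{A0}(1−X) = 1.763 mol/dm³.
Along a PFR/batch, dC_P/dC_A = −r_P/(r_P+r_Q) = −k₁/(k₁+k₂·C_A).
Integrating from C_{A0} to C_A: C_P = (2.88/0.0926)·ln[(2.88+0.0926·2.54)/(2.88+0.0926·1.76)] = 31.10·ln(3.115/3.043) = 0.7270 mol/dm³.
Y_P = C_P/C_{A0} = 0.7270/2.54 = 0.286.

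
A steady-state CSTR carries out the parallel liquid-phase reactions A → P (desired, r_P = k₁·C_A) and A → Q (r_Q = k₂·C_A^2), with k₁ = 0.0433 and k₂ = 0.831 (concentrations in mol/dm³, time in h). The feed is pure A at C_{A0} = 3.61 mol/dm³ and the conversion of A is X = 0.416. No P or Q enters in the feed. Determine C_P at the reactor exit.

0.0362 mol/dm³

Exit C_A = C_{A0}(1−X) = 3.61×0.584 = 2.108 mol/dm³.
Rates in a CSTR are evaluated at the outlet concentration: r_P = 0.0433×2.108 = 0.09129, r_Q = 0.831×2.108^2 = 3.694.
Fraction of consumed A going to P: r_P/(r_P+r_Q) = 0.02412.
C_P = 0.02412·C_{A0}·X = 0.02412×3.61×0.416 = 0.0362 mol/dm³.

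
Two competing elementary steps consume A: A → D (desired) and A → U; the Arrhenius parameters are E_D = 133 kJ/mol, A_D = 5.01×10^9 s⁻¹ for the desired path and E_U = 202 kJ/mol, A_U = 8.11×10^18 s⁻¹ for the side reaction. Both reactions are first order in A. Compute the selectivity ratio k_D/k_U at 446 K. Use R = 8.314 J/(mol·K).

k_D/k_U = (A_D/A_U)·exp[−(E_D−E_U)/(RT)] = (A_D/A_U)·exp[(E_U−E_D)/(RT)].
(E_U−E_D)/(RT) = (202−133)×10³/(8.314×446) = 69000/3708 = 18.61.
k_D/k_U = (5.01×10^9/8.11×10^18)·exp(18.61) = 6.178×10^-10 × 1.206×10^8 = 0.0745.
Since E_D < E_U, lowering the temperature improves selectivity toward D.

0.0745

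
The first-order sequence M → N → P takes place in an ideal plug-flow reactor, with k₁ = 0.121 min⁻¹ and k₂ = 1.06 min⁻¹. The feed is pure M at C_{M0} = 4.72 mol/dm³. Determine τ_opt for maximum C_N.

The intermediate peaks when r₁ = r₂, i.e. k₁e^(−k₁τ) = k₂e^(−k₂τ), giving τ_opt = ln(k₂/k₁)/(k₂−k₁).
= ln(1.06/0.121)/(1.06−0.121) = ln(8.760)/0.9390 = 2.170/0.9390 = 2.31 min.

2.31 min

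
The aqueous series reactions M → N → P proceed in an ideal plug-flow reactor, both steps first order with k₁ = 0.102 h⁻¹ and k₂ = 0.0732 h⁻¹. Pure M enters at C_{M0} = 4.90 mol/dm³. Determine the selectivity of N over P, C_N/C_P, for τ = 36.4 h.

The intermediate concentration in a first-order A→B→C sequence is C_N = k₁C_{M0}(e^(−k₁τ) − e^(−k₂τ))/(k₂−k₁).
e^(−k₁τ) = e^(−0.102×36.4) = e^(−3.713) = 0.02441; e^(−k₂τ) = e^(−2.664) = 0.06964.
C_N = 0.102×4.90/(0.0732−0.102) × (0.02441−0.06964) = (-17.35)×(-0.04523) = 0.7849 mol/dm³.
C_M = C_{M0}e^(−k₁τ) = 0.1196 mol/dm³, so C_P = C_{M0}−C_M−C_N = 3.996 mol/dm³; C_N/C_P = 0.196.

0.196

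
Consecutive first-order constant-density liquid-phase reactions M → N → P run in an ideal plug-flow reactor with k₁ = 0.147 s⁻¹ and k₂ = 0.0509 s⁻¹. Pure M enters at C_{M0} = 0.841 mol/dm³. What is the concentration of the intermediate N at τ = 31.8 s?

Solving the coupled first-order balances gives C_N(τ) = [k₁/(k₂−k₁)]·C_{M0}·(e^(−k₁τ) − e^(−k₂τ)).
e^(−k₁τ) = e^(−0.147×31.8) = e^(−4.675) = 0.009329; e^(−k₂τ) = e^(−1.619) = 0.1982.
C_N = 0.147×0.841/(0.0509−0.147) × (0.009329−0.1982) = (-1.286)×(-0.1888) = 0.2429 mol/dm³.

0.243 mol/dm³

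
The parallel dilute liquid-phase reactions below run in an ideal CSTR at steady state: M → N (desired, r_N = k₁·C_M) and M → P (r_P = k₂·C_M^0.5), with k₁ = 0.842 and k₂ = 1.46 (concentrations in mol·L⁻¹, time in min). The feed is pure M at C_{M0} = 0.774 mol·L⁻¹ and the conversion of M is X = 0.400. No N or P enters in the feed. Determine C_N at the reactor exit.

0.0873 mol·L⁻¹

Exit C_M = C_{M0}(1−X) = 0.774×0.600 = 0.4644 mol·L⁻¹.
Rates in a CSTR are evaluated at the outlet concentration: r_N = 0.842×0.4644 = 0.3910, r_P = 1.46×0.4644^0.5 = 0.9949.
Fraction of consumed M going to N: r_N/(r_N+r_P) = 0.2821.
C_N = 0.2821·C_{M0}·X = 0.2821×0.774×0.400 = 0.0873 mol·L⁻¹.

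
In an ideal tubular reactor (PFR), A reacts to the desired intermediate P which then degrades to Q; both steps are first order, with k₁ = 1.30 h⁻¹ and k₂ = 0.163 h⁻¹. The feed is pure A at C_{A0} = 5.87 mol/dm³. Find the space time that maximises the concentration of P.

The intermediate peaks when r₁ = r₂, i.e. k₁e^(−k₁τ) = k₂e^(−k₂τ), giving τ_opt = ln(k₂/k₁)/(k₂−k₁).
= ln(0.163/1.30)/(0.163−1.30) = ln(0.1254)/-1.137 = -2.076/-1.137 = 1.83 h.

1.83 h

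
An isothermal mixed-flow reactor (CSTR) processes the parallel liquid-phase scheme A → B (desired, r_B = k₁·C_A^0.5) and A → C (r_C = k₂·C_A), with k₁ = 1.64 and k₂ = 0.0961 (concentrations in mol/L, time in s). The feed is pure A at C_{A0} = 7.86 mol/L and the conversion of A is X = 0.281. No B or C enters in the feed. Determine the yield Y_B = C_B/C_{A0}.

Exit C_A = C_{A0}(1−X) = 7.86×0.719 = 5.651 mol/L.
Rates in a CSTR are evaluated at the outlet concentration: r_B = 1.64×5.651^0.5 = 3.899, r_C = 0.0961×5.651 = 0.5431.
Fraction of consumed A going to B: r_B/(r_B+r_C) = 0.8777.
C_B = 0.8777·C_{A0}·X = 0.8777×7.86×0.281 = 1.94 mol/L; Y_B = C_B/C_{A0} = 0.247.

0.247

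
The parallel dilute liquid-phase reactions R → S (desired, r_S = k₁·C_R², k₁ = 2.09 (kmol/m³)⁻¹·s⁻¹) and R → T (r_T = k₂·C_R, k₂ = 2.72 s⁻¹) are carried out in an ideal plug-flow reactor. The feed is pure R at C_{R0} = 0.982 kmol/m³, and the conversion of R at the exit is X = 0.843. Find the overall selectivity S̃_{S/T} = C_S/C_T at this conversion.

C_R = C_{R0}(1−X) = 0.1542 kmol/m³.
Along a PFR/batch, dC_T/dC_R = −r_T/(r_S+r_T) = −k₂/(k₂+k₁·C_R).
Integrating from C_{R0} to C_R: C_T = (2.72/2.09)·ln[(2.72+2.09·0.982)/(2.72+2.09·0.154)] = 1.301·ln(4.772/3.042) = 0.5860 kmol/m³.
Then C_S = (C_{R0}−C_R) − C_T = 0.8278 − 0.5860 = 0.2418 kmol/m³.
S̃_{S/T} = C_S/C_T = 0.2418/0.5860 = 0.413.

0.413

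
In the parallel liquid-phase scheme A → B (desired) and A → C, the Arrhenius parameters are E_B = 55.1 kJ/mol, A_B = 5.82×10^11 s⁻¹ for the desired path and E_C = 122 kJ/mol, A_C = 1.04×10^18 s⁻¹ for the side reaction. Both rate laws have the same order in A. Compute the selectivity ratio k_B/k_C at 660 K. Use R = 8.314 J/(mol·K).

With equal orders, S_{B/C} = k_B/k_C = (A_B/A_C)·exp[(E_C−E_B)/(RT)].
(E_C−E_B)/(RT) = (122−55.1)×10³/(8.314×660) = 66900/5487 = 12.19.
k_B/k_C = (5.82×10^11/1.04×10^18)·exp(12.19) = 5.596×10^-7 × 1.972×10^5 = 0.110.

0.110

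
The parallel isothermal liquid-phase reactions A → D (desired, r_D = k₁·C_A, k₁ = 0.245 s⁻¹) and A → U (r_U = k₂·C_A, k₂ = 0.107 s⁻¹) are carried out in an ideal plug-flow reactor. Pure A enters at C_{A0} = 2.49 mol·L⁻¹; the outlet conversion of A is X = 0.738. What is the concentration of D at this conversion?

1.28 mol·L⁻¹

C_A = C_{A0}(1−X) = 0.6524 mol·L⁻¹.
Both paths are first order in A, so the instantaneous fraction to D is constant: dC_D/d(−C_A) = k₁/(k₁+k₂) = 0.6960.
C_D = 0.6960·(C_{A0}−C_A) = 0.6960×1.838 = 1.28 mol·L⁻¹.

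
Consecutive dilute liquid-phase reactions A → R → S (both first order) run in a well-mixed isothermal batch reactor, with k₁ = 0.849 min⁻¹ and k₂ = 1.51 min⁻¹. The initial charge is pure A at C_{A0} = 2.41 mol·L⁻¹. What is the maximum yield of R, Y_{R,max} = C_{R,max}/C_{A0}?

0.268

At the optimum, C_{R,max}/C_{A0} = (k₁/k₂)^[k₂/(k₂−k₁)].
= (0.849/1.51)^(1.51/(1.51−0.849)) = (0.5623)^(2.284) = 0.2684.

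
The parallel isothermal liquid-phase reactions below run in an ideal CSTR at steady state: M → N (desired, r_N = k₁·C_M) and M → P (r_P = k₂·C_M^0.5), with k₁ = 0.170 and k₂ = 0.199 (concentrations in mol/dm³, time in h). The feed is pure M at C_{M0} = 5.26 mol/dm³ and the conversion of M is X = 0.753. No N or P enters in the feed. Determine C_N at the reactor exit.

1.95 mol/dm³

Exit C_M = C_{M0}(1−X) = 5.26×0.247 = 1.299 mol/dm³.
A CSTR operates uniformly at the exit composition, giving r_N = 0.2209 and r_P = 0.2268 (each k·C_M^n at C_M = 1.299).
Fraction of consumed M going to N: r_N/(r_N+r_P) = 0.4933.
C_N = 0.4933·C_{M0}·X = 0.4933×5.26×0.753 = 1.95 mol/dm³.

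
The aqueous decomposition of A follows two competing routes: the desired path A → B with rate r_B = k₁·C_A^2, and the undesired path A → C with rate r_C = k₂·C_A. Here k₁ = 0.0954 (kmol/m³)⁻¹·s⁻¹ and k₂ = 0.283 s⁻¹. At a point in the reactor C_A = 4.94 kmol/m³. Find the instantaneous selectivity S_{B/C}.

1.67

S_{B/C} = r_B/r_C = (k₁·C_A^2)/(k₂·C_A) = (k₁/k₂)·C_A.
= (0.0954×4.940^2) / (0.283×4.940) = 2.328/1.398 = 1.67.
Since the desired path is higher order in A, keeping C_A high (PFR or concentrated feed) favours B.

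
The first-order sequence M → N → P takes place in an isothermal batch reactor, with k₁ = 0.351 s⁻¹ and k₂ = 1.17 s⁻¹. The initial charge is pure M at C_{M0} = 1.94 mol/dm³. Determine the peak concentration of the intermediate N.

0.347 mol/dm³

At the optimum, C_{N,max}/C_{M0} = (k₁/k₂)^[k₂/(k₂−k₁)].
= (0.351/1.17)^(1.17/(1.17−0.351)) = (0.3000)^(1.429) = 0.1791.
C_{N,max} = 0.1791×1.94 = 0.347 mol/dm³.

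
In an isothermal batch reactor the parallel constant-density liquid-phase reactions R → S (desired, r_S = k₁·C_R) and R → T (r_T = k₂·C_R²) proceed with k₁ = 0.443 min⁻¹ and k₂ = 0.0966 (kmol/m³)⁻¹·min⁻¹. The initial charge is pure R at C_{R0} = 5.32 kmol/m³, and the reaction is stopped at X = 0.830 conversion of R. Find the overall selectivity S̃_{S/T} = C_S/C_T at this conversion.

1.58

C_R = C_{R0}(1−X) = 0.9044 kmol/m³.
Along a PFR/batch, dC_S/dC_R = −r_S/(r_S+r_T) = −k₁/(k₁+k₂·C_R).
Integrating from C_{R0} to C_R: C_S = (0.443/0.0966)·ln[(0.443+0.0966·5.32)/(0.443+0.0966·0.904)] = 4.586·ln(0.9569/0.5304) = 2.706 kmol/m³.
C_T = (C_{R0}−C_R)−C_S = 1.709 kmol/m³; S̃_{S/T} = 2.706/1.709 = 1.58.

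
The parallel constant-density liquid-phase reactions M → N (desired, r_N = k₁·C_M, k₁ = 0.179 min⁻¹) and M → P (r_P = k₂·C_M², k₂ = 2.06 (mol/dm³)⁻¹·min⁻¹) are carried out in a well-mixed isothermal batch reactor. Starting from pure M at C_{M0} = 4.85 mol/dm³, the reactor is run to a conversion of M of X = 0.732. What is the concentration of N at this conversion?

0.110 mol/dm³

C_M = C_{M0}(1−X) = 1.300 mol/dm³.
Along a PFR/batch, dC_N/dC_M = −r_N/(r_N+r_P) = −k₁/(k₁+k₂·C_M).
Integrating from C_{M0} to C_M: C_N = (0.179/2.06)·ln[(0.179+2.06·4.85)/(0.179+2.06·1.30)] = 0.08689·ln(10.17/2.857) = 0.1103 mol/dm³.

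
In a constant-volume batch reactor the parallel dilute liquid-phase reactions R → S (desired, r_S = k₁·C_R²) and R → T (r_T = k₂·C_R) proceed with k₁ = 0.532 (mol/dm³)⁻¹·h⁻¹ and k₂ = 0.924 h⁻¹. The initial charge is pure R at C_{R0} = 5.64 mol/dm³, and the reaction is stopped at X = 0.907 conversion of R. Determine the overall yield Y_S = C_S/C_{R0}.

C_R = C_{R0}(1−X) = 0.5245 mol/dm³.
Along a PFR/batch, dC_T/dC_R = −r_T/(r_S+r_T) = −k₂/(k₂+k₁·C_R).
Integrating from C_{R0} to C_R: C_T = (0.924/0.532)·ln[(0.924+0.532·5.64)/(0.924+0.532·0.525)] = 1.737·ln(3.924/1.203) = 2.054 mol/dm³.
Then C_S = (C_{R0}−C_R) − C_T = 5.115 − 2.054 = 3.062 mol/dm³.
Y_S = C_S/C_{R0} = 3.062/5.64 = 0.543.

0.543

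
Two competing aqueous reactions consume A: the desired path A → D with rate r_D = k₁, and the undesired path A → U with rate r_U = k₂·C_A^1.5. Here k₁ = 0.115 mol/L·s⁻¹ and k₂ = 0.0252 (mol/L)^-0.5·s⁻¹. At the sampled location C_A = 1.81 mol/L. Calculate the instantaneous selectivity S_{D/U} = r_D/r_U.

S_{D/U} = r_D/r_U = (k₁)/(k₂·C_A^1.5) = (k₁/k₂)·C_A^-1.5.
= (0.115) / (0.0252×1.810^1.5) = 0.1150/0.06136 = 1.87.
The undesired path is higher order in A, so low C_A (CSTR or dilute feed) favours D.

1.87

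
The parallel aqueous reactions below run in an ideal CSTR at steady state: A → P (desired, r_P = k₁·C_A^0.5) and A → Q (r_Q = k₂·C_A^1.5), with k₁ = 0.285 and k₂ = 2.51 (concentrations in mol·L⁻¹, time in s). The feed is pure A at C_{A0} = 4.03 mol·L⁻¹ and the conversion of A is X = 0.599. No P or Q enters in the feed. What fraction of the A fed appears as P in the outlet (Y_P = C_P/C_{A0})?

0.0393

Exit C_A = C_{A0}(1−X) = 4.03×0.401 = 1.616 mol·L⁻¹.
In a CSTR the entire volume is at exit conditions, so r_P = 0.285×1.616^0.5 = 0.3623 and r_Q = 2.51×1.616^1.5 = 5.156.
Fraction of consumed A going to P: r_P/(r_P+r_Q) = 0.06565.
C_P = 0.06565·C_{A0}·X = 0.06565×4.03×0.599 = 0.158 mol·L⁻¹; Y_P = C_P/C_{A0} = 0.0393.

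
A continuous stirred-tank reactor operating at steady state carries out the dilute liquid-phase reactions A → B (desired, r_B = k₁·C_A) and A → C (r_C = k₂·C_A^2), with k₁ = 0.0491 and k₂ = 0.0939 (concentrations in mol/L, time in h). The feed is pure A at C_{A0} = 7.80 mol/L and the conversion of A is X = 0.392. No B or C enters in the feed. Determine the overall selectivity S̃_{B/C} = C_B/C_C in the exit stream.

0.110

Exit C_A = C_{A0}(1−X) = 7.80×0.608 = 4.742 mol/L.
Rates in a CSTR are evaluated at the outlet concentration: r_B = 0.0491×4.742 = 0.2329, r_C = 0.0939×4.742^2 = 2.112.
Overall selectivity = C_B/C_C = r_Bτ/(r_Cτ) = r_B/r_C = 0.110.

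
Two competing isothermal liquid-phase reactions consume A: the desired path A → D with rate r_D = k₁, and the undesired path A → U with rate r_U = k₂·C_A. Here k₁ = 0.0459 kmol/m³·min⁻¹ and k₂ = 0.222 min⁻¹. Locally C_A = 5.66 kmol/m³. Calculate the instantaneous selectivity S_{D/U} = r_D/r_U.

0.0365

S_{D/U} = r_D/r_U = (k₁)/(k₂·C_A) = (k₁/k₂)·C_A⁻¹.
= (0.0459) / (0.222×5.660) = 0.04590/1.257 = 0.0365.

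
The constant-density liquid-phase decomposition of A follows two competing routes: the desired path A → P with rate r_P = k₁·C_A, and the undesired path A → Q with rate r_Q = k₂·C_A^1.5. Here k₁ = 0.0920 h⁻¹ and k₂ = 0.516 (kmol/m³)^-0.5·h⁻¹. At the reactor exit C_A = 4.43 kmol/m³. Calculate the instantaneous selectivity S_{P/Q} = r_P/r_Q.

0.0847

S_{P/Q} = r_P/r_Q = (k₁·C_A)/(k₂·C_A^1.5) = (k₁/k₂)·C_A^-0.5.
= (0.0920×4.430) / (0.516×4.430^1.5) = 0.4076/4.811 = 0.0847.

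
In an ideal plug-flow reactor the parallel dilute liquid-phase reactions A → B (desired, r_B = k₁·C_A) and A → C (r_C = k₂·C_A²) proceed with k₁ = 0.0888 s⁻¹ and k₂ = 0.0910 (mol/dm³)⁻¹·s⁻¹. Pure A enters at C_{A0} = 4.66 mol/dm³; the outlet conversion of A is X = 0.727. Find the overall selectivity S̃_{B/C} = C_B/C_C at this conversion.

C_A = C_{A0}(1−X) = 1.272 mol/dm³.
Along a PFR/batch, dC_B/dC_A = −r_B/(r_B+r_C) = −k₁/(k₁+k₂·C_A).
Integrating from C_{A0} to C_A: C_B = (0.0888/0.0910)·ln[(0.0888+0.0910·4.66)/(0.0888+0.0910·1.27)] = 0.9758·ln(0.5129/0.2046) = 0.8969 mol/dm³.
C_C = (C_{A0}−C_A)−C_B = 2.491 mol/dm³; S̃_{B/C} = 0.8969/2.491 = 0.360.

0.360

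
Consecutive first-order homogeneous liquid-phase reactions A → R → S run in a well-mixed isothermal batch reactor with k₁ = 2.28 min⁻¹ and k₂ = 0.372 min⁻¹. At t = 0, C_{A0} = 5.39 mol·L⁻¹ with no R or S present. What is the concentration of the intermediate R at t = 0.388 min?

For first-order series with pure A initially, C_R(t) = k₁C_{A0}/(k₂−k₁)·(e^(−k₁t) − e^(−k₂t)).
e^(−k₁t) = e^(−2.28×0.388) = e^(−0.8846) = 0.4129; e^(−k₂t) = e^(−0.1443) = 0.8656.
C_R = 2.28×5.39/(0.372−2.28) × (0.4129−0.8656) = (-6.441)×(-0.4527) = 2.916 mol·L⁻¹.

2.92 mol·L⁻¹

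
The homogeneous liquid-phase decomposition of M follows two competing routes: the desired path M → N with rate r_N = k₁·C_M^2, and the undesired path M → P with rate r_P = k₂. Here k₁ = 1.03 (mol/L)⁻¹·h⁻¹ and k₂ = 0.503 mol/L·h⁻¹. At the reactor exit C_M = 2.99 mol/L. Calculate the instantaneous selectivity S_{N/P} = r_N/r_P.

18.3

S_{N/P} = r_N/r_P = (k₁·C_M^2)/(k₂) = (k₁/k₂)·C_M^2.
= (1.03×2.990^2) / (0.503) = 9.208/0.5030 = 18.3.
Since the desired path is higher order in M, keeping C_M high (PFR or concentrated feed) favours N.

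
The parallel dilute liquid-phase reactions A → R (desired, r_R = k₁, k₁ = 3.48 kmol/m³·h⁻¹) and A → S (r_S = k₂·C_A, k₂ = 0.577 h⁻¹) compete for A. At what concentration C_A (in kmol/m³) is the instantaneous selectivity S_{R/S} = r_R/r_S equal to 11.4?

0.529 kmol/m³

S_{R/S} = (k₁/k₂)·C_A⁻¹ ⇒ C_A = (S·k₂/k₁)^(-1).
= (11.4×0.577/3.48)^(-1) = (1.890)^(-1) = 0.529 kmol/m³.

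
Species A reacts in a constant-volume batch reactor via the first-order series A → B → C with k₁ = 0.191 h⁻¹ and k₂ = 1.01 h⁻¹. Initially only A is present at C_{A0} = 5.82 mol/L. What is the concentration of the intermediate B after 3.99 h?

0.609 mol/L

For first-order series with pure A initially, C_B(t) = k₁C_{A0}/(k₂−k₁)·(e^(−k₁t) − e^(−k₂t)).
e^(−k₁t) = e^(−0.191×3.99) = e^(−0.7621) = 0.4667; e^(−k₂t) = e^(−4.030) = 0.01778.
C_B = 0.191×5.82/(1.01−0.191) × (0.4667−0.01778) = 1.357×0.4489 = 0.6093 mol/L.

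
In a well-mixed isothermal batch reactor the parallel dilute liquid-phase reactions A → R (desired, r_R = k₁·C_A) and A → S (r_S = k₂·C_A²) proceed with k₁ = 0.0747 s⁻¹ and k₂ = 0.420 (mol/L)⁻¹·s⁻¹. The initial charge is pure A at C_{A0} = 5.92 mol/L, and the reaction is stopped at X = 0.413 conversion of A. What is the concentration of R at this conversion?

0.0911 mol/L

C_A = C_{A0}(1−X) = 3.475 mol/L.
Along a PFR/batch, dC_R/dC_A = −r_R/(r_R+r_S) = −k₁/(k₁+k₂·C_A).
Integrating from C_{A0} to C_A: C_R = (0.0747/0.420)·ln[(0.0747+0.420·5.92)/(0.0747+0.420·3.48)] = 0.1779·ln(2.561/1.534) = 0.09114 mol/L.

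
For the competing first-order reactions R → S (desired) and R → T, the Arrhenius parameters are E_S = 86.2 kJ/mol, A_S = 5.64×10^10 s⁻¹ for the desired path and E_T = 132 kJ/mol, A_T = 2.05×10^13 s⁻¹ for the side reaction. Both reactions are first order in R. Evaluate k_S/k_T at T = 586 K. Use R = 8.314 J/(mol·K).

k_S/k_T = (A_S/A_T)·exp[−(E_S−E_T)/(RT)] = (A_S/A_T)·exp[(E_T−E_S)/(RT)].
(E_T−E_S)/(RT) = (132−86.2)×10³/(8.314×586) = 45800/4872 = 9.401.
k_S/k_T = (5.64×10^10/2.05×10^13)·exp(9.401) = 0.002751 × 12096 = 33.3.

33.3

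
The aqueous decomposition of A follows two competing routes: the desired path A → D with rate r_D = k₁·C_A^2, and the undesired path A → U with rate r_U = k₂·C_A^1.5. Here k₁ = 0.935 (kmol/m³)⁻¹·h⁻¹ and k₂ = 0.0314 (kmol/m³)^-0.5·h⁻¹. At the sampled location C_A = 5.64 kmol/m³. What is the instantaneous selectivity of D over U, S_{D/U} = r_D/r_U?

70.7

S_{D/U} = r_D/r_U = (k₁·C_A^2)/(k₂·C_A^1.5) = (k₁/k₂)·C_A^0.5.
= (0.935×5.640^2) / (0.0314×5.640^1.5) = 29.74/0.4206 = 70.7.
Since the desired path is higher order in A, keeping C_A high (PFR or concentrated feed) favours D.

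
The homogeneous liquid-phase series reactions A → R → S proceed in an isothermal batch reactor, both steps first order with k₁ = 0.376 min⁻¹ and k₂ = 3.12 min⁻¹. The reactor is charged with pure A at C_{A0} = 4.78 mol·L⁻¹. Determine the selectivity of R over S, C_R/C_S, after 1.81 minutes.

The intermediate concentration in a first-order A→B→C sequence is C_R = k₁C_{A0}(e^(−k₁t) − e^(−k₂t))/(k₂−k₁).
e^(−k₁t) = e^(−0.376×1.81) = e^(−0.6806) = 0.5063; e^(−k₂t) = e^(−5.647) = 0.003527.
C_R = 0.376×4.78/(3.12−0.376) × (0.5063−0.003527) = 0.6550×0.5028 = 0.3293 mol·L⁻¹.
C_A = C_{A0}e^(−k₁t) = 2.420 mol·L⁻¹, so C_S = C_{A0}−C_A−C_R = 2.030 mol·L⁻¹; C_R/C_S = 0.162.

0.162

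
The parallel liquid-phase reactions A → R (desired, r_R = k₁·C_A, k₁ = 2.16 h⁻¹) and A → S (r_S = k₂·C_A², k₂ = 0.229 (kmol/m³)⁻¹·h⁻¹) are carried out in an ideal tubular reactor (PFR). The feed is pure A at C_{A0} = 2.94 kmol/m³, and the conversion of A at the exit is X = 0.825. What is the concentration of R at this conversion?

C_A = C_{A0}(1−X) = 0.5145 kmol/m³.
Along a PFR/batch, dC_R/dC_A = −r_R/(r_R+r_S) = −k₁/(k₁+k₂·C_A).
Integrating from C_{A0} to C_A: C_R = (2.16/0.229)·ln[(2.16+0.229·2.94)/(2.16+0.229·0.515)] = 9.432·ln(2.833/2.278) = 2.058 kmol/m³.

2.06 kmol/m³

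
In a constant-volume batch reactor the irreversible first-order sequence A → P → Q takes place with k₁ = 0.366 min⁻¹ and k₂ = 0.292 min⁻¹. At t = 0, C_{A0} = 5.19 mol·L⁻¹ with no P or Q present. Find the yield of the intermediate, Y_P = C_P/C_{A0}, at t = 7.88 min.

0.219

Solving the coupled first-order balances gives C_P(t) = [k₁/(k₂−k₁)]·C_{A0}·(e^(−k₁t) − e^(−k₂t)).
e^(−k₁t) = e^(−0.366×7.88) = e^(−2.884) = 0.05591; e^(−k₂t) = e^(−2.301) = 0.1002.
C_P = 0.366×5.19/(0.292−0.366) × (0.05591−0.1002) = (-25.67)×(-0.04426) = 1.136 mol·L⁻¹.
Y_P = C_P/C_{A0} = 1.136/5.19 = 0.219.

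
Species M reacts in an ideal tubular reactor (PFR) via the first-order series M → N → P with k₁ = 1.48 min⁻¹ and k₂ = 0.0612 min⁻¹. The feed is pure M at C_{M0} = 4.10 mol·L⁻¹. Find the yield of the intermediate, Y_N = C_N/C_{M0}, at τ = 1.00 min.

0.744

For first-order series with pure M initially, C_N(τ) = k₁C_{M0}/(k₂−k₁)·(e^(−k₁τ) − e^(−k₂τ)).
e^(−k₁τ) = e^(−1.48×1.00) = e^(−1.480) = 0.2276; e^(−k₂τ) = e^(−0.06120) = 0.9406.
C_N = 1.48×4.10/(0.0612−1.48) × (0.2276−0.9406) = (-4.277)×(-0.7130) = 3.049 mol·L⁻¹.
Y_N = C_N/C_{M0} = 3.049/4.10 = 0.744.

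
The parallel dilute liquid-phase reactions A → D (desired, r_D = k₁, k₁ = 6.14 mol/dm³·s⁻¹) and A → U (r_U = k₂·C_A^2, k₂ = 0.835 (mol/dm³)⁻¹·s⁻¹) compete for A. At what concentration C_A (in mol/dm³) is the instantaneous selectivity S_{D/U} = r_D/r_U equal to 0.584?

S_{D/U} = (k₁/k₂)·C_A^-2 ⇒ C_A = (S·k₂/k₁)^(-0.5).
= (0.584×0.835/6.14)^(-0.5) = (0.07942)^(-0.5) = 3.55 mol/dm³.

3.55 mol/dm³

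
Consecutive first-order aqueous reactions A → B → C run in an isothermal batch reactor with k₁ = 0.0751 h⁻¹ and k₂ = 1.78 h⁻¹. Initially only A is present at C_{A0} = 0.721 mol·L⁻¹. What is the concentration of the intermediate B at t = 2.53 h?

Solving the coupled first-order balances gives C_B(t) = [k₁/(k₂−k₁)]·C_{A0}·(e^(−k₁t) − e^(−k₂t)).
e^(−k₁t) = e^(−0.0751×2.53) = e^(−0.1900) = 0.8270; e^(−k₂t) = e^(−4.503) = 0.01107.
C_B = 0.0751×0.721/(1.78−0.0751) × (0.8270−0.01107) = 0.03176×0.8159 = 0.02591 mol·L⁻¹.

0.0259 mol·L⁻¹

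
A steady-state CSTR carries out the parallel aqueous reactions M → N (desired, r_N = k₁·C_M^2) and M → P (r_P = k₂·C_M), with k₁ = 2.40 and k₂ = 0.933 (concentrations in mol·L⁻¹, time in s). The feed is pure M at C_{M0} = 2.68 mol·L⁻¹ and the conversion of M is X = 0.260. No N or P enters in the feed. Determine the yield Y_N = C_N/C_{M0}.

0.217

Exit C_M = C_{M0}(1−X) = 2.68×0.740 = 1.983 mol·L⁻¹.
A CSTR operates uniformly at the exit composition, giving r_N = 9.439 and r_P = 1.850 (each k·C_M^n at C_M = 1.983).
Fraction of consumed M going to N: r_N/(r_N+r_P) = 0.8361.
C_N = 0.8361·C_{M0}·X = 0.8361×2.68×0.260 = 0.583 mol·L⁻¹; Y_N = C_N/C_{M0} = 0.217.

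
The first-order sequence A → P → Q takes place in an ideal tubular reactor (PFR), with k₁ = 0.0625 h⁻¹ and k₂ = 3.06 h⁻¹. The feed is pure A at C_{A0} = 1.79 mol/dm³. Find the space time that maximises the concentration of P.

Setting dC_P/dτ = 0 gives τ_opt = ln(k₂/k₁)/(k₂−k₁).
= ln(3.06/0.0625)/(3.06−0.0625) = ln(48.96)/2.998 = 3.891/2.998 = 1.30 h.

1.30 h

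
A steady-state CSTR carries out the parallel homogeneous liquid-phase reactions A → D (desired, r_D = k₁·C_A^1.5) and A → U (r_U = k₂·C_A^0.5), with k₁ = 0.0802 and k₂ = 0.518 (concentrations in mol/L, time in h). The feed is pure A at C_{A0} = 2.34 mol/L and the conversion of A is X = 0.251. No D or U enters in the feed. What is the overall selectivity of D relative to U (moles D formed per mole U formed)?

0.271

Exit C_A = C_{A0}(1−X) = 2.34×0.749 = 1.753 mol/L.
A CSTR operates uniformly at the exit composition, giving r_D = 0.1861 and r_U = 0.6858 (each k·C_A^n at C_A = 1.753).
Overall selectivity = C_D/C_U = r_Dτ/(r_Uτ) = r_D/r_U = 0.271.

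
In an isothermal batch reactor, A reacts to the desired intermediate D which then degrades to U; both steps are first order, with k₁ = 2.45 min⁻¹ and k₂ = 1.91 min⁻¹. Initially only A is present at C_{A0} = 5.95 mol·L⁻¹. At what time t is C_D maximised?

The intermediate peaks when r₁ = r₂, i.e. k₁e^(−k₁t) = k₂e^(−k₂t), giving t_opt = ln(k₂/k₁)/(k₂−k₁).
= ln(1.91/2.45)/(1.91−2.45) = ln(0.7796)/-0.5400 = -0.2490/-0.5400 = 0.461 min.

0.461 min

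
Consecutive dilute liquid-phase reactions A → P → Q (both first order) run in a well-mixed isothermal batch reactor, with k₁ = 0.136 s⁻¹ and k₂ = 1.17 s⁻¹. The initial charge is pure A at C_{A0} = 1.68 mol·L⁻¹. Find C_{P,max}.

Evaluating C_P at t_opt = ln(k₂/k₁)/(k₂−k₁) gives C_{P,max}/C_{A0} = (k₁/k₂)^[k₂/(k₂−k₁)].
= (0.136/1.17)^(1.17/(1.17−0.136)) = (0.1162)^(1.132) = 0.08758.
C_{P,max} = 0.08758×1.68 = 0.147 mol·L⁻¹.

0.147 mol·L⁻¹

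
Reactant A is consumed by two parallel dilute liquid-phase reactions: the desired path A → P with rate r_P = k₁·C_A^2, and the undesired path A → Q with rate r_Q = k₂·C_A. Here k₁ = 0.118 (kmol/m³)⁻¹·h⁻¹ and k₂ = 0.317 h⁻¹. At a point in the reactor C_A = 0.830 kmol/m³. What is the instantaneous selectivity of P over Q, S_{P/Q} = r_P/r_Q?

0.309

S_{P/Q} = r_P/r_Q = (k₁·C_A^2)/(k₂·C_A) = (k₁/k₂)·C_A.
= (0.118×0.8300^2) / (0.317×0.8300) = 0.08129/0.2631 = 0.309.
Since the desired path is higher order in A, keeping C_A high (PFR or concentrated feed) favours P.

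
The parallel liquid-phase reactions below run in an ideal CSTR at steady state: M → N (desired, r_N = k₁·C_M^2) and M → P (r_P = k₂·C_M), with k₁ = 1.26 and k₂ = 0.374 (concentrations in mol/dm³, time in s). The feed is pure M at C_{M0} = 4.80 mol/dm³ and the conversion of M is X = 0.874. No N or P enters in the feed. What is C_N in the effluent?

Exit C_M = C_{M0}(1−X) = 4.80×0.126 = 0.6048 mol/dm³.
A CSTR operates uniformly at the exit composition, giving r_N = 0.4609 and r_P = 0.2262 (each k·C_M^n at C_M = 0.6048).
Fraction of consumed M going to N: r_N/(r_N+r_P) = 0.6708.
C_N = 0.6708·C_{M0}·X = 0.6708×4.80×0.874 = 2.81 mol/dm³.

2.81 mol/dm³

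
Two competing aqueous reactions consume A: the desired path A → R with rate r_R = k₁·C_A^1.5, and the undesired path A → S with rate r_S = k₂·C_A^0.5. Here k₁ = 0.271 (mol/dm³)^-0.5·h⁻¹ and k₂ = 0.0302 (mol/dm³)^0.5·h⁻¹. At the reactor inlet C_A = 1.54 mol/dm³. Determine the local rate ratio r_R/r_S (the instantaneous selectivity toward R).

13.8

S_{R/S} = r_R/r_S = (k₁·C_A^1.5)/(k₂·C_A^0.5) = (k₁/k₂)·C_A.
= (0.271×1.540^1.5) / (0.0302×1.540^0.5) = 0.5179/0.03748 = 13.8.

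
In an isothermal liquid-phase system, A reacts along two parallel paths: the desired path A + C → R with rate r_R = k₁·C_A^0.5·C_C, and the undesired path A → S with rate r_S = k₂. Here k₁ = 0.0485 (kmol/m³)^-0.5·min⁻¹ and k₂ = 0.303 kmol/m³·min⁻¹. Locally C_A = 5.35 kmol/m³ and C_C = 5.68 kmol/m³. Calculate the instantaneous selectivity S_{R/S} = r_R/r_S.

2.10

S_{R/S} = r_R/r_S = (k₁·C_A^0.5·C_C)/(k₂) = (k₁/k₂)·C_A^0.5·C_C.
= (0.0485×5.350^0.5×5.680) / (0.303) = 0.6372/0.3030 = 2.10.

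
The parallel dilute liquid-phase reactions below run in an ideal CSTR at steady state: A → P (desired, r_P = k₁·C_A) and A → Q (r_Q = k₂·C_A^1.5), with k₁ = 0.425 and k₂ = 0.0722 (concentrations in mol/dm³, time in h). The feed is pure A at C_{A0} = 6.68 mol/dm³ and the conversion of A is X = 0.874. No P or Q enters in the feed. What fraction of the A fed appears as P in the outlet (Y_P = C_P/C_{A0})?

Exit C_A = C_{A0}(1−X) = 6.68×0.126 = 0.8417 mol/dm³.
In a CSTR the entire volume is at exit conditions, so r_P = 0.425×0.8417 = 0.3577 and r_Q = 0.0722×0.8417^1.5 = 0.05575.
Fraction of consumed A going to P: r_P/(r_P+r_Q) = 0.8652.
C_P = 0.8652·C_{A0}·X = 0.8652×6.68×0.874 = 5.05 mol/dm³; Y_P = C_P/C_{A0} = 0.756.

0.756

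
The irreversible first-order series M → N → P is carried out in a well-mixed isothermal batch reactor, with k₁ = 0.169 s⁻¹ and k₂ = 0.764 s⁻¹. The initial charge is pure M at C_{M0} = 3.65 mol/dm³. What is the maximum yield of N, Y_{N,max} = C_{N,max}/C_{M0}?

0.144

For a first-order series the maximum intermediate yield is C_{N,max}/C_{M0} = (k₁/k₂)^[k₂/(k₂−k₁)].
= (0.169/0.764)^(0.764/(0.764−0.169)) = (0.2212)^(1.284) = 0.1441.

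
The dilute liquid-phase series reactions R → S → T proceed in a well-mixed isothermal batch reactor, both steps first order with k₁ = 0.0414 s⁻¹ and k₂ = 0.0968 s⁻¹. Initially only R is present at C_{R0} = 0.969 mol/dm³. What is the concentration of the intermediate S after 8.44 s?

0.191 mol/dm³

For first-order series with pure R initially, C_S(t) = k₁C_{R0}/(k₂−k₁)·(e^(−k₁t) − e^(−k₂t)).
e^(−k₁t) = e^(−0.0414×8.44) = e^(−0.3494) = 0.7051; e^(−k₂t) = e^(−0.8170) = 0.4418.
C_S = 0.0414×0.969/(0.0968−0.0414) × (0.7051−0.4418) = 0.7241×0.2633 = 0.1907 mol/dm³.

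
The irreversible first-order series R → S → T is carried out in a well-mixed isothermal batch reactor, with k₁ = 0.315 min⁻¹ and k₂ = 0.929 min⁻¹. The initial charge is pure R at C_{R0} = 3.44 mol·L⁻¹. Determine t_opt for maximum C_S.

1.76 min

Setting dC_S/dt = 0 gives t_opt = ln(k₂/k₁)/(k₂−k₁).
= ln(0.929/0.315)/(0.929−0.315) = ln(2.949)/0.6140 = 1.082/0.6140 = 1.76 min.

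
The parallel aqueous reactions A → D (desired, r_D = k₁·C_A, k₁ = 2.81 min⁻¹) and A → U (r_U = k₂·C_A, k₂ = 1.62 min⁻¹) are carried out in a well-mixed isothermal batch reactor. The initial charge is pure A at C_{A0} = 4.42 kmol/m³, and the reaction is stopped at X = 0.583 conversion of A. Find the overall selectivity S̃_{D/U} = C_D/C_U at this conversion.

1.73

C_A = C_{A0}(1−X) = 1.843 kmol/m³.
Both paths are first order in A, so the instantaneous fraction to D is constant: dC_D/d(−C_A) = k₁/(k₁+k₂) = 0.6343.
C_D = 0.6343·(C_{A0}−C_A) = 0.6343×2.577 = 1.63 kmol/m³.
C_U = (C_{A0}−C_A)−C_D = 0.9423 kmol/m³; S̃_{D/U} = 1.635/0.9423 = 1.73.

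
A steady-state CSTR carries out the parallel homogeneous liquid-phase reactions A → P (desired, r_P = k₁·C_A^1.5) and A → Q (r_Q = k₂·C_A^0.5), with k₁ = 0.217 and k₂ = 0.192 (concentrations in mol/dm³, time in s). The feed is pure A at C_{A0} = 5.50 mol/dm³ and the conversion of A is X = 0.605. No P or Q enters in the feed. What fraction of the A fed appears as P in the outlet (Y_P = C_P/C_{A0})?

0.430

Exit C_A = C_{A0}(1−X) = 5.50×0.395 = 2.173 mol/dm³.
In a CSTR the entire volume is at exit conditions, so r_P = 0.217×2.173^1.5 = 0.6949 and r_Q = 0.192×2.173^0.5 = 0.2830.
Fraction of consumed A going to P: r_P/(r_P+r_Q) = 0.7106.
C_P = 0.7106·C_{A0}·X = 0.7106×5.50×0.605 = 2.36 mol/dm³; Y_P = C_P/C_{A0} = 0.430.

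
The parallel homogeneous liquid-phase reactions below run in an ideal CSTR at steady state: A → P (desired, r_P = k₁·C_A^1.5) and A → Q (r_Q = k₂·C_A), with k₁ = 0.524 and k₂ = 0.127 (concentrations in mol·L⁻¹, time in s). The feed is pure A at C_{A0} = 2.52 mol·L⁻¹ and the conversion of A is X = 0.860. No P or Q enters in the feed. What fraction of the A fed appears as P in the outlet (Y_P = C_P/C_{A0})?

Exit C_A = C_{A0}(1−X) = 2.52×0.140 = 0.3528 mol·L⁻¹.
In a CSTR the entire volume is at exit conditions, so r_P = 0.524×0.3528^1.5 = 0.1098 and r_Q = 0.127×0.3528 = 0.04481.
Fraction of consumed A going to P: r_P/(r_P+r_Q) = 0.7102.
C_P = 0.7102·C_{A0}·X = 0.7102×2.52×0.860 = 1.54 mol·L⁻¹; Y_P = C_P/C_{A0} = 0.611.

0.611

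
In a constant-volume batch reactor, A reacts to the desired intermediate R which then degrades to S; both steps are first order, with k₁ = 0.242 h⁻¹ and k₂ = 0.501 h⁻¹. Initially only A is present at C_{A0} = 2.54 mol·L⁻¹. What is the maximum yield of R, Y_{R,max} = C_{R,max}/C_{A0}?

0.245

For a first-order series the maximum intermediate yield is C_{R,max}/C_{A0} = (k₁/k₂)^[k₂/(k₂−k₁)].
= (0.242/0.501)^(0.501/(0.501−0.242)) = (0.4830)^(1.934) = 0.2447.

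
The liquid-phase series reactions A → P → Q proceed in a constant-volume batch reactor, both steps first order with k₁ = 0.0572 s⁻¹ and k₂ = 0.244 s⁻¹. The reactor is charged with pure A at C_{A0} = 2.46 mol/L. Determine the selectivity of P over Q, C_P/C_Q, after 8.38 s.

The intermediate concentration in a first-order A→B→C sequence is C_P = k₁C_{A0}(e^(−k₁t) − e^(−k₂t))/(k₂−k₁).
e^(−k₁t) = e^(−0.0572×8.38) = e^(−0.4793) = 0.6192; e^(−k₂t) = e^(−2.045) = 0.1294.
C_P = 0.0572×2.46/(0.244−0.0572) × (0.6192−0.1294) = 0.7533×0.4898 = 0.3689 mol/L.
C_A = C_{A0}e^(−k₁t) = 1.523 mol/L, so C_Q = C_{A0}−C_A−C_P = 0.5678 mol/L; C_P/C_Q = 0.650.

0.650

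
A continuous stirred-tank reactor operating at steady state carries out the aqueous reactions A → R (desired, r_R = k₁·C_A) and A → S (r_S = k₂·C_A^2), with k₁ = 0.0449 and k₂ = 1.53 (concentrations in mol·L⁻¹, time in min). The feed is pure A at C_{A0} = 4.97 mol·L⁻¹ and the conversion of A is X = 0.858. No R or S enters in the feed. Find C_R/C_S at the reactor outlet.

Exit C_A = C_{A0}(1−X) = 4.97×0.142 = 0.7057 mol·L⁻¹.
A CSTR operates uniformly at the exit composition, giving r_R = 0.03169 and r_S = 0.7620 (each k·C_A^n at C_A = 0.7057).
Overall selectivity = C_R/C_S = r_Rτ/(r_Sτ) = r_R/r_S = 0.0416.

0.0416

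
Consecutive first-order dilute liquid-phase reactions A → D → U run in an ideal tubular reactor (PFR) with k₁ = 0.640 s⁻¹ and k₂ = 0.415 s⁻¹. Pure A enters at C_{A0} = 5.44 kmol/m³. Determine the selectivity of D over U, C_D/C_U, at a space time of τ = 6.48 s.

The intermediate concentration in a first-order A→B→C sequence is C_D = k₁C_{A0}(e^(−k₁τ) − e^(−k₂τ))/(k₂−k₁).
e^(−k₁τ) = e^(−0.640×6.48) = e^(−4.147) = 0.01581; e^(−k₂τ) = e^(−2.689) = 0.06794.
C_D = 0.640×5.44/(0.415−0.640) × (0.01581−0.06794) = (-15.47)×(-0.05213) = 0.8066 kmol/m³.
C_A = C_{A0}e^(−k₁τ) = 0.08600 kmol/m³, so C_U = C_{A0}−C_A−C_D = 4.547 kmol/m³; C_D/C_U = 0.177.

0.177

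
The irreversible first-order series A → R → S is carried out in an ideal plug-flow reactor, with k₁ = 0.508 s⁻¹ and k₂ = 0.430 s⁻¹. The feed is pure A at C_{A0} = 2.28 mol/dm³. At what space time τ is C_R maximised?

2.14 s

For first-order series the maximum of C_R occurs at τ_opt = ln(k₂/k₁)/(k₂−k₁).
= ln(0.430/0.508)/(0.430−0.508) = ln(0.8465)/-0.07800 = -0.1667/-0.07800 = 2.14 s.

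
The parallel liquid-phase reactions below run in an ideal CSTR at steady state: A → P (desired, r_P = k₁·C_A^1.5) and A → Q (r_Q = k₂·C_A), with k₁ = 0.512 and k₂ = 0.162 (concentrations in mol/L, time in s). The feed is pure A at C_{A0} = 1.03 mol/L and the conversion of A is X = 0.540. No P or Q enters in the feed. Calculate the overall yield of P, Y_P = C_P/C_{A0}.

Exit C_A = C_{A0}(1−X) = 1.03×0.460 = 0.4738 mol/L.
A CSTR operates uniformly at the exit composition, giving r_P = 0.1670 and r_Q = 0.07676 (each k·C_A^n at C_A = 0.4738).
Fraction of consumed A going to P: r_P/(r_P+r_Q) = 0.6851.
C_P = 0.6851·C_{A0}·X = 0.6851×1.03×0.540 = 0.381 mol/L; Y_P = C_P/C_{A0} = 0.370.

0.370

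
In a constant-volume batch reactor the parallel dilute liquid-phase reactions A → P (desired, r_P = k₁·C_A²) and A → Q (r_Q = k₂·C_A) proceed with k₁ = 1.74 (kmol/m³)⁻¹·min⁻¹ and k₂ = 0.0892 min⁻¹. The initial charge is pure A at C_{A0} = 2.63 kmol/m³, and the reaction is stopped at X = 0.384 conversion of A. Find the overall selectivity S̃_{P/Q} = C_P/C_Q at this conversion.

40.7

C_A = C_{A0}(1−X) = 1.620 kmol/m³.
Along a PFR/batch, dC_Q/dC_A = −r_Q/(r_P+r_Q) = −k₂/(k₂+k₁·C_A).
Integrating from C_{A0} to C_A: C_Q = (0.0892/1.74)·ln[(0.0892+1.74·2.63)/(0.0892+1.74·1.62)] = 0.05126·ln(4.665/2.908) = 0.02423 kmol/m³.
Then C_P = (C_{A0}−C_A) − C_Q = 1.010 − 0.02423 = 0.9857 kmol/m³.
S̃_{P/Q} = C_P/C_Q = 0.9857/0.02423 = 40.7.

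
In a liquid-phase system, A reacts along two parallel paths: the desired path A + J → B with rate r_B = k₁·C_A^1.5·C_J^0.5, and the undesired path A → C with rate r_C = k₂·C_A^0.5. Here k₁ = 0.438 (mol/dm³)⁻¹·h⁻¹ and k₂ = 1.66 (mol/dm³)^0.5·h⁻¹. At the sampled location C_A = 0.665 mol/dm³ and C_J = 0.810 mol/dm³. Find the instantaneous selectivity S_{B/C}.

0.158

S_{B/C} = r_B/r_C = (k₁·C_A^1.5·C_J^0.5)/(k₂·C_A^0.5) = (k₁/k₂)·C_A·C_J^0.5.
= (0.438×0.6650^1.5×0.8100^0.5) / (1.66×0.6650^0.5) = 0.2138/1.354 = 0.158.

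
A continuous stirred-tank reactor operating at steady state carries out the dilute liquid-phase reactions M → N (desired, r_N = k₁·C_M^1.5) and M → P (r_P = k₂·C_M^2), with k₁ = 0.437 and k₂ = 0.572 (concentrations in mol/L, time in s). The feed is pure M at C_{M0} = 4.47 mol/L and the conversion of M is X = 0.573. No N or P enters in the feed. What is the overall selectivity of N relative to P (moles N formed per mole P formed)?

Exit C_M = C_{M0}(1−X) = 4.47×0.427 = 1.909 mol/L.
A CSTR operates uniformly at the exit composition, giving r_N = 1.152 and r_P = 2.084 (each k·C_M^n at C_M = 1.909).
Overall selectivity = C_N/C_P = r_Nτ/(r_Pτ) = r_N/r_P = 0.553.

0.553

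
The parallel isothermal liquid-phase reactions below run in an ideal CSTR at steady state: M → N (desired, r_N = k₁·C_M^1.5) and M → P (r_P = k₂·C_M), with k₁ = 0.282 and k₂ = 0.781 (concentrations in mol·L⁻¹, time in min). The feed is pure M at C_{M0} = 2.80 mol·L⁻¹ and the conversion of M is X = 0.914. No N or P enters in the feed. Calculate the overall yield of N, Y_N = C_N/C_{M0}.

Exit C_M = C_{M0}(1−X) = 2.80×0.0860 = 0.2408 mol·L⁻¹.
A CSTR operates uniformly at the exit composition, giving r_N = 0.03332 and r_P = 0.1881 (each k·C_M^n at C_M = 0.2408).
Fraction of consumed M going to N: r_N/(r_N+r_P) = 0.1505.
C_N = 0.1505·C_{M0}·X = 0.1505×2.80×0.914 = 0.385 mol·L⁻¹; Y_N = C_N/C_{M0} = 0.138.

0.138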